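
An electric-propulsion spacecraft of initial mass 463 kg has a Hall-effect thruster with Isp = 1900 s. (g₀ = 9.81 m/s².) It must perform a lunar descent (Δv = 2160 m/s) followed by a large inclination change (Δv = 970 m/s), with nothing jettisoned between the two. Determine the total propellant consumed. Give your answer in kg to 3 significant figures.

v_e = Isp · g₀ = 1900 × 9.81 = 18639.0 m/s.
After the first burn: m = 463 × exp(−2160/18639.0) = 463 × 0.89058 = 412.339 kg.
After the second burn: m = 412.339 × exp(−970/18639.0) = 412.339 × 0.94929 = 391.429 kg.
Total propellant = m₀ − m_final = 463 − 391.429 = 71.571 kg.

total propellant consumed ≈ 71.6 kg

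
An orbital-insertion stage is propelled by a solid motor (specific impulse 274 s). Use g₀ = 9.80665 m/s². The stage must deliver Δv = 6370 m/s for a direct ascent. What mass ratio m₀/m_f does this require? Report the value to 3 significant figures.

v_e = Isp · g₀ = 274 × 9.80665 = 2687.0 m/s.
From the ideal rocket equation, m₀/m_f = exp(Δv / v_e) = exp(6370 / 2687.0) = exp(2.3707) = 10.7044.

mass ratio ≈ 10.7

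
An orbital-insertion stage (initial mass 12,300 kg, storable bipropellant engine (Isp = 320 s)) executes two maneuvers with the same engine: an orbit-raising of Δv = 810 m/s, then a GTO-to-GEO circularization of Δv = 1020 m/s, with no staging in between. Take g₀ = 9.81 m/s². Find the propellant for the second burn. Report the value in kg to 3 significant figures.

propellant for the second burn ≈ 2640 kg

v_e = Isp · g₀ = 320 × 9.81 = 3139.2 m/s.
After the first burn: m = 12300 × exp(−810/3139.2) = 12300 × 0.77257 = 9,502.61 kg.
After the second burn: m = 9,502.61 × exp(−1020/3139.2) = 9,502.61 × 0.72258 = 6,866.4 kg.
Second-burn propellant = 9,502.61 − 6,866.4 = 2,636.21 kg.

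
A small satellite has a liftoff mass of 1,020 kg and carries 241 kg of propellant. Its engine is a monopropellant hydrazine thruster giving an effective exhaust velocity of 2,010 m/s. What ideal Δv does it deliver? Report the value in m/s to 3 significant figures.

m_f = m₀ − m_prop = 1,020 − 241 = 779 kg.
By the Tsiolkovsky rocket equation, Δv = v_e · ln(m₀/m_f) = 2010.0 × ln(1.309) = 2010.0 × 0.2695 ≈ 541.8 m/s.

Δv ≈ 542 m/s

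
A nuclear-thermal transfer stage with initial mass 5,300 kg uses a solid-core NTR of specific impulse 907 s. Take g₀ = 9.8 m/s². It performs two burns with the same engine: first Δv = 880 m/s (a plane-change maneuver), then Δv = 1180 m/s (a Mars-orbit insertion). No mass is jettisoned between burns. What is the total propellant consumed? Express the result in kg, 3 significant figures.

v_e = Isp · g₀ = 907 × 9.8 = 8888.6 m/s.
After the first burn: m = 5300 × exp(−880/8888.6) = 5300 × 0.90574 = 4,800.42 kg.
After the second burn: m = 4,800.42 × exp(−1180/8888.6) = 4,800.42 × 0.87568 = 4,203.63 kg.
Total propellant = m₀ − m_final = 5300 − 4,203.63 = 1,096.37 kg.

total propellant consumed ≈ 1100 kg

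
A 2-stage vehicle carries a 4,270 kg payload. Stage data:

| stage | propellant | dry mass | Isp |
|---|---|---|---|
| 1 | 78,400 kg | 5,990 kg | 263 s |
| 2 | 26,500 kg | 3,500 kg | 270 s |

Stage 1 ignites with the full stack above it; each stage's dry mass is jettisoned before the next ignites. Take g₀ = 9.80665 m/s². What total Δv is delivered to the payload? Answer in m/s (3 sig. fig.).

Ignition mass of stage 1 = 78,400+5,990 + 26,500+3,500 + 4,270 = 118,660 kg.
Stage 1: m₀ = 118,660 kg, m_f = 118,660 − 78,400 = 40,260 kg; Δv = 263×9.80665×ln(2.947) = 2579.1×1.0809 ≈ 2788 m/s.
Stage 2: m₀ = 34,270 kg, m_f = 34,270 − 26,500 = 7,770 kg; Δv = 270×9.80665×ln(4.411) = 2647.8×1.4840 ≈ 3929 m/s.
Total Δv = 2788 + 3929 = 6717 m/s.

Δv ≈ 6720 m/s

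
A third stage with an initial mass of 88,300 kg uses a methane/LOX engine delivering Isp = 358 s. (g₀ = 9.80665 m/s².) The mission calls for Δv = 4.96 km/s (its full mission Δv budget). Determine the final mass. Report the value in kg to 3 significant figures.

final mass ≈ 21500 kg

v_e = Isp · g₀ = 358 × 9.80665 = 3510.8 m/s.
Using Δv = v_e ln(m₀/m_f): m₀/m_f = exp(Δv / v_e) = exp(4960 / 3510.8) = exp(1.4128) = 4.1074.
m_f = m₀ / 4.1074 = 88,300 / 4.1074 = 21,497.8 kg.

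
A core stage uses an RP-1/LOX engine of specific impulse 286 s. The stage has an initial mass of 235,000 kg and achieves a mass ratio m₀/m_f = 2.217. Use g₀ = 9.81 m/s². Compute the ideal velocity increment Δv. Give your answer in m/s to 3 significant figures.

Δv ≈ 2230 m/s

v_e = Isp · g₀ = 286 × 9.81 = 2805.7 m/s.
By the Tsiolkovsky rocket equation, Δv = v_e · ln(2.217) = 2805.7 × 0.7962 ≈ 2233.7 m/s.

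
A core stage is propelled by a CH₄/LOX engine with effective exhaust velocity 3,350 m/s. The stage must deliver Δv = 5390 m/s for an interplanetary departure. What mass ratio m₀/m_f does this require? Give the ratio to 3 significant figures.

mass ratio ≈ 5.00

m₀/m_f = exp(Δv / v_e) = exp(5390 / 3350.0) = exp(1.6090) = 4.9976.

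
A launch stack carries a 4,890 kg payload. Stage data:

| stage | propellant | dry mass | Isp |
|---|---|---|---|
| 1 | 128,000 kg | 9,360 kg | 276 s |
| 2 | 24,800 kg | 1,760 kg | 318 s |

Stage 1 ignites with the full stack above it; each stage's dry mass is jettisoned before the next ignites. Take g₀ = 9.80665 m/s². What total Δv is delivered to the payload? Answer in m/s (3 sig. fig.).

Δv ≈ 8690 m/s

Ignition mass of stage 1 = 128,000+9,360 + 24,800+1,760 + 4,890 = 168,810 kg.
Stage 1: m₀ = 168,810 kg, m_f = 168,810 − 128,000 = 40,810 kg; Δv = 276×9.80665×ln(4.136) = 2706.6×1.4198 ≈ 3843 m/s.
Stage 2: m₀ = 31,450 kg, m_f = 31,450 − 24,800 = 6,650 kg; Δv = 318×9.80665×ln(4.729) = 3118.5×1.5538 ≈ 4845 m/s.
Total Δv = 3843 + 4845 = 8688 m/s.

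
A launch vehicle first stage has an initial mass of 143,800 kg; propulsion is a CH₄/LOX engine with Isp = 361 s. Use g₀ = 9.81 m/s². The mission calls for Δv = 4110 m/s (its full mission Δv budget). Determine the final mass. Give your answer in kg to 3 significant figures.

final mass ≈ 45100 kg

v_e = Isp · g₀ = 361 × 9.81 = 3541.4 m/s.
m₀/m_f = exp(Δv / v_e) = exp(4110 / 3541.4) = exp(1.1606) = 3.1917.
m_f = m₀ / 3.1917 = 143,800 / 3.1917 = 45,054.4 kg.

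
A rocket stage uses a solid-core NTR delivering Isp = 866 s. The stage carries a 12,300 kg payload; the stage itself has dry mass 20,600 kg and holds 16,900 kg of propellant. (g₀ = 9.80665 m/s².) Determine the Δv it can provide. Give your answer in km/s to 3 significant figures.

v_e = Isp · g₀ = 866 × 9.80665 = 8492.6 m/s.
m₀ = payload + dry + propellant = 12,300 + 20,600 + 16,900 = 49,800 kg.
m_f = payload + dry = 12,300 + 20,600 = 32,900 kg.
By the Tsiolkovsky rocket equation, Δv = v_e · ln(m₀/m_f) = 8492.6 × ln(1.514) = 8492.6 × 0.4145 ≈ 3520.5 m/s.

Δv ≈ 3.52 km/s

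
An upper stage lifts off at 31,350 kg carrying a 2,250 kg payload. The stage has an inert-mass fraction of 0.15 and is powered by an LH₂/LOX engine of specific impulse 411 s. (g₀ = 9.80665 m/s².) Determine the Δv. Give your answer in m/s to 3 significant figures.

Δv ≈ 6270 m/s

Stage wet mass = m₀ − payload = 31,350 − 2,250 = 29,100 kg.
Stage dry mass = ε × stage wet mass = 0.15 × 29,100 = 4,365 kg.
Burnout mass m_f = stage dry + payload = 4,365 + 2,250 = 6,615 kg.
v_e = Isp · g₀ = 411 × 9.80665 = 4030.5 m/s.
By the Tsiolkovsky rocket equation, Δv = v_e · ln(31,350/6,615) = 4030.5 × ln(4.739) = 4030.5 × 1.5559 ≈ 6271 m/s.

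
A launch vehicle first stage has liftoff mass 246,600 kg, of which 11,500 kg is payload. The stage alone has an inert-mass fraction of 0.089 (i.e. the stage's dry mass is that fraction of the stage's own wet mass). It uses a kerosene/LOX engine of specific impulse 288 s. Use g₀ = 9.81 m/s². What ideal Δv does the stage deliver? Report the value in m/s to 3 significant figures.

Stage wet mass = m₀ − payload = 246,600 − 11,500 = 235,100 kg.
Stage dry mass = ε × stage wet mass = 0.089 × 235,100 = 20,923.9 kg.
Burnout mass m_f = stage dry + payload = 20,923.9 + 11,500 = 32,423.9 kg.
v_e = Isp · g₀ = 288 × 9.81 = 2825.3 m/s.
Δv = v_e · ln(246,600/32,423.9) = 2825.3 × ln(7.606) = 2825.3 × 2.0289 ≈ 5732 m/s.

Δv ≈ 5730 m/s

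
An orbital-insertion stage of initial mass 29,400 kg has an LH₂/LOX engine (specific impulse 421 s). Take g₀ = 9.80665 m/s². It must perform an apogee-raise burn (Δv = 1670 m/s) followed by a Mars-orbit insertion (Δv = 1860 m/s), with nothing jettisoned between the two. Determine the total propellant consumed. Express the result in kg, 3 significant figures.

total propellant consumed ≈ 16900 kg

v_e = Isp · g₀ = 421 × 9.80665 = 4128.6 m/s.
After the first burn: m = 29400 × exp(−1670/4128.6) = 29400 × 0.66731 = 19,618.9 kg.
After the second burn: m = 19,618.9 × exp(−1860/4128.6) = 19,618.9 × 0.63730 = 12,503.1 kg.
Total propellant = m₀ − m_final = 29400 − 12,503.1 = 16,896.9 kg.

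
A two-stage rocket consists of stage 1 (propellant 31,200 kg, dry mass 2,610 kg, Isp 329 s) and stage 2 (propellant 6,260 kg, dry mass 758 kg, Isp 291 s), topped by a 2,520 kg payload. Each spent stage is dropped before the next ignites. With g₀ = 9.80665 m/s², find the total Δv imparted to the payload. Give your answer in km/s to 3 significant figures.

Δv ≈ 7.15 km/s

Ignition mass of stage 1 = 31,200+2,610 + 6,260+758 + 2,520 = 43,348 kg.
Stage 1: m₀ = 43,348 kg, m_f = 43,348 − 31,200 = 12,148 kg; Δv = 329×9.80665×ln(3.568) = 3226.4×1.2721 ≈ 4104 m/s.
Stage 2: m₀ = 9,538 kg, m_f = 9,538 − 6,260 = 3,278 kg; Δv = 291×9.80665×ln(2.91) = 2853.7×1.0681 ≈ 3048 m/s.
Total Δv = 4104 + 3048 = 7152 m/s.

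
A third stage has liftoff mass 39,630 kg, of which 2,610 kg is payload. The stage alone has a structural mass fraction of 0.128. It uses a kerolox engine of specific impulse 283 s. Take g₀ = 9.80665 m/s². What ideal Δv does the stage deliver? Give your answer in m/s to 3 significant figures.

Δv ≈ 4680 m/s

Stage wet mass = m₀ − payload = 39,630 − 2,610 = 37,020 kg.
Stage dry mass = ε × stage wet mass = 0.128 × 37,020 = 4,738.56 kg.
Burnout mass m_f = stage dry + payload = 4,738.56 + 2,610 = 7,348.56 kg.
v_e = Isp · g₀ = 283 × 9.80665 = 2775.3 m/s.
Δv = v_e · ln(39,630/7,348.56) = 2775.3 × ln(5.393) = 2775.3 × 1.6851 ≈ 4677 m/s.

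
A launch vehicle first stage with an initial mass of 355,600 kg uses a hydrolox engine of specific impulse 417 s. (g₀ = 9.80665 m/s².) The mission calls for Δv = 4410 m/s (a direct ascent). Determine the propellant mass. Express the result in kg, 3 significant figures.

v_e = Isp · g₀ = 417 × 9.80665 = 4089.4 m/s.
m₀/m_f = exp(Δv / v_e) = exp(4410 / 4089.4) = exp(1.0784) = 2.9400.
m_f = 355,600 / 2.9400 = 120,952 kg, so propellant = m₀ − m_f = 355,600 − 120,952 = 234,648 kg.

propellant mass ≈ 235000 kg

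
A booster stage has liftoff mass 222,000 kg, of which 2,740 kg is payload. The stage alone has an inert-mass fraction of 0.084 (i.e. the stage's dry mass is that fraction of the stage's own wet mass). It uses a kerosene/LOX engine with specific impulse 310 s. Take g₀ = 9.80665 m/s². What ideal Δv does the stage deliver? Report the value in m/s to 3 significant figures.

Stage wet mass = m₀ − payload = 222,000 − 2,740 = 219,260 kg.
Stage dry mass = ε × stage wet mass = 0.084 × 219,260 = 18,417.8 kg.
Burnout mass m_f = stage dry + payload = 18,417.8 + 2,740 = 21,157.8 kg.
v_e = Isp · g₀ = 310 × 9.80665 = 3040.1 m/s.
Δv = v_e · ln(222,000/21,157.8) = 3040.1 × ln(10.49) = 3040.1 × 2.3507 ≈ 7146 m/s.

Δv ≈ 7150 m/s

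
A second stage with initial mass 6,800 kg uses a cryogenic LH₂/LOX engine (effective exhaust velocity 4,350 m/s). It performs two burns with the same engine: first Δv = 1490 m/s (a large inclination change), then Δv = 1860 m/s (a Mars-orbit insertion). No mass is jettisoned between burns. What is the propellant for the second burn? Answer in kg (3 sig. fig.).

After the first burn: m = 6800 × exp(−1490/4350.0) = 6800 × 0.70997 = 4,827.8 kg.
After the second burn: m = 4,827.8 × exp(−1860/4350.0) = 4,827.8 × 0.65208 = 3,148.11 kg.
Second-burn propellant = 4,827.8 − 3,148.11 = 1,679.69 kg.

propellant for the second burn ≈ 1680 kg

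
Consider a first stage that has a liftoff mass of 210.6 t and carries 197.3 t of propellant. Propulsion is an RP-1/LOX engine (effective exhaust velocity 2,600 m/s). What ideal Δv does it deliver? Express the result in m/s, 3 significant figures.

m_f = m₀ − m_prop = 210.6 − 197.3 = 13.3 t.
Rocket equation: Δv = v_e · ln(m₀/m_f) = 2600.0 × ln(15.83) = 2600.0 × 2.7622 ≈ 7181.7 m/s.

Δv ≈ 7180 m/s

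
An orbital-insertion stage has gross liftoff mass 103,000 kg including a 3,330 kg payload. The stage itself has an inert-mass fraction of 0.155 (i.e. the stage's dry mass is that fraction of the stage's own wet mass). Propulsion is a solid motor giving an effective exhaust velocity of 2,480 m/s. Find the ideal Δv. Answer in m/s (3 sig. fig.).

Stage wet mass = m₀ − payload = 103,000 − 3,330 = 99,670 kg.
Stage dry mass = ε × stage wet mass = 0.155 × 99,670 = 15,448.9 kg.
Burnout mass m_f = stage dry + payload = 15,448.9 + 3,330 = 18,778.9 kg.
Rocket equation: Δv = v_e · ln(103,000/18,778.9) = 2480.0 × ln(5.485) = 2480.0 × 1.7020 ≈ 4221 m/s.

Δv ≈ 4220 m/s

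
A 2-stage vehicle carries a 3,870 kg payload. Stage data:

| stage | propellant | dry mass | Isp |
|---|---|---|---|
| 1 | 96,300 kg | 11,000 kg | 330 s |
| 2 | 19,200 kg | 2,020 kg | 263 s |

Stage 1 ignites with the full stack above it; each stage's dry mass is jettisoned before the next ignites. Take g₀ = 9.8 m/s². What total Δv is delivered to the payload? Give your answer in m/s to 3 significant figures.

Ignition mass of stage 1 = 96,300+11,000 + 19,200+2,020 + 3,870 = 132,390 kg.
Stage 1: m₀ = 132,390 kg, m_f = 132,390 − 96,300 = 36,090 kg; Δv = 330×9.8×ln(3.668) = 3234.0×1.2997 ≈ 4203 m/s.
Stage 2: m₀ = 25,090 kg, m_f = 25,090 − 19,200 = 5,890 kg; Δv = 263×9.8×ln(4.26) = 2577.4×1.4492 ≈ 3735 m/s.
Total Δv = 4203 + 3735 = 7938 m/s.

Δv ≈ 7940 m/s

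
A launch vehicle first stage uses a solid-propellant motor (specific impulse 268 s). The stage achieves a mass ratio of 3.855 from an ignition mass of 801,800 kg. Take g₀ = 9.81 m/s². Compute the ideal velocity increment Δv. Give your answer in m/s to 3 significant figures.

Δv ≈ 3550 m/s

v_e = Isp · g₀ = 268 × 9.81 = 2629.1 m/s.
Δv = v_e · ln(3.855) = 2629.1 × 1.3494 ≈ 3547.6 m/s.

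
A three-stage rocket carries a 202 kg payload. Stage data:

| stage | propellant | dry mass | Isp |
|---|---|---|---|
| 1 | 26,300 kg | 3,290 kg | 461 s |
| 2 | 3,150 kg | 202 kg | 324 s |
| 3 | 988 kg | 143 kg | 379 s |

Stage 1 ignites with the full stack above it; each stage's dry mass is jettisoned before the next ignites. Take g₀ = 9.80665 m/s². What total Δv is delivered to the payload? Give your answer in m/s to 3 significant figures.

Δv ≈ 15200 m/s

Ignition mass of stage 1 = 26,300+3,290 + 3,150+202 + 988+143 + 202 = 34,275 kg.
Stage 1: m₀ = 34,275 kg, m_f = 34,275 − 26,300 = 7,975 kg; Δv = 461×9.80665×ln(4.298) = 4520.9×1.4581 ≈ 6592 m/s.
Stage 2: m₀ = 4,685 kg, m_f = 4,685 − 3,150 = 1,535 kg; Δv = 324×9.80665×ln(3.052) = 3177.4×1.1158 ≈ 3545 m/s.
Stage 3: m₀ = 1,333 kg, m_f = 1,333 − 988 = 345 kg; Δv = 379×9.80665×ln(3.864) = 3716.7×1.3516 ≈ 5024 m/s.
Total Δv = 6592 + 3545 + 5024 = 15161 m/s.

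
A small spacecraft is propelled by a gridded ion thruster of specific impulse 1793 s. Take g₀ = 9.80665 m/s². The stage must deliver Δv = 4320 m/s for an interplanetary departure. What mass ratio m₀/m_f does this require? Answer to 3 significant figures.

mass ratio ≈ 1.28

v_e = Isp · g₀ = 1793 × 9.80665 = 17583.3 m/s.
Rocket equation: m₀/m_f = exp(Δv / v_e) = exp(4320 / 17583.3) = exp(0.2457) = 1.2785.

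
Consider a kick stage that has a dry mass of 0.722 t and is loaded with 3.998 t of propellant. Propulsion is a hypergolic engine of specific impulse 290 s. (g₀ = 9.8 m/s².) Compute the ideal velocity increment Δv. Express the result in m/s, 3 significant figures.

v_e = Isp · g₀ = 290 × 9.8 = 2842.0 m/s.
m₀ = m_dry + m_prop = 0.722 + 3.998 = 4.72 t.
Δv = v_e · ln(m₀/m_f) = 2842.0 × ln(6.537) = 2842.0 × 1.8775 ≈ 5336.0 m/s.

Δv ≈ 5340 m/s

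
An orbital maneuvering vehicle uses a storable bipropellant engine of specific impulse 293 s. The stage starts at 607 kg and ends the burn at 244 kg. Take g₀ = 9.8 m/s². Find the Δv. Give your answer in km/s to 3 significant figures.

Δv ≈ 2.62 km/s

v_e = Isp · g₀ = 293 × 9.8 = 2871.4 m/s.
Δv = v_e · ln(m₀/m_f) = 2871.4 × ln(2.488) = 2871.4 × 0.9114 ≈ 2616.9 m/s.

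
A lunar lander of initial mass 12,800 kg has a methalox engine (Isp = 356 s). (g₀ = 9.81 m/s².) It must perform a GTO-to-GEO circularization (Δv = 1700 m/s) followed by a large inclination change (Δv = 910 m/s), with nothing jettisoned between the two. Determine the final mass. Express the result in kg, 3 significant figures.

v_e = Isp · g₀ = 356 × 9.81 = 3492.4 m/s.
After the first burn: m = 12800 × exp(−1700/3492.4) = 12800 × 0.61460 = 7,866.88 kg.
After the second burn: m = 7,866.88 × exp(−910/3492.4) = 7,866.88 × 0.77061 = 6,062.3 kg.

final mass ≈ 6060 kg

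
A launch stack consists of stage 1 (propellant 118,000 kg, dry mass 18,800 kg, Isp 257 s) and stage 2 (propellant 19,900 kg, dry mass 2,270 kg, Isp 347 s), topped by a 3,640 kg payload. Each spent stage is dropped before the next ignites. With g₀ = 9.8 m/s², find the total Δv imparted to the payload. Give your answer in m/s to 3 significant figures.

Ignition mass of stage 1 = 118,000+18,800 + 19,900+2,270 + 3,640 = 162,610 kg.
Stage 1: m₀ = 162,610 kg, m_f = 162,610 − 118,000 = 44,610 kg; Δv = 257×9.8×ln(3.645) = 2518.6×1.2934 ≈ 3258 m/s.
Stage 2: m₀ = 25,810 kg, m_f = 25,810 − 19,900 = 5,910 kg; Δv = 347×9.8×ln(4.367) = 3400.6×1.4741 ≈ 5013 m/s.
Total Δv = 3258 + 5013 = 8271 m/s.

Δv ≈ 8270 m/s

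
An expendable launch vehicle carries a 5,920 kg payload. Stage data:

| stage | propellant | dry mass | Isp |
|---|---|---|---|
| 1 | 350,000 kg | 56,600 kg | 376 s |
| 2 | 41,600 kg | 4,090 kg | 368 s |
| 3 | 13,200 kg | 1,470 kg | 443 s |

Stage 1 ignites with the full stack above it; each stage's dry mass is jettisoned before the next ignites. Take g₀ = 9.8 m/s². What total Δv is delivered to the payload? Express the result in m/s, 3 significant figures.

Δv ≈ 13000 m/s

Ignition mass of stage 1 = 350,000+56,600 + 41,600+4,090 + 13,200+1,470 + 5,920 = 472,880 kg.
Stage 1: m₀ = 472,880 kg, m_f = 472,880 − 350,000 = 122,880 kg; Δv = 376×9.8×ln(3.848) = 3684.8×1.3476 ≈ 4966 m/s.
Stage 2: m₀ = 66,280 kg, m_f = 66,280 − 41,600 = 24,680 kg; Δv = 368×9.8×ln(2.686) = 3606.4×0.9879 ≈ 3563 m/s.
Stage 3: m₀ = 20,590 kg, m_f = 20,590 − 13,200 = 7,390 kg; Δv = 443×9.8×ln(2.786) = 4341.4×1.0247 ≈ 4449 m/s.
Total Δv = 4966 + 3563 + 4449 = 12978 m/s.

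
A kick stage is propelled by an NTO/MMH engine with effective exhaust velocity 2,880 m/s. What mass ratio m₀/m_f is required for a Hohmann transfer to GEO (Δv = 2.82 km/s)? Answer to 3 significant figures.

mass ratio ≈ 2.66

Rocket equation: m₀/m_f = exp(Δv / v_e) = exp(2820 / 2880.0) = exp(0.9792) = 2.6622.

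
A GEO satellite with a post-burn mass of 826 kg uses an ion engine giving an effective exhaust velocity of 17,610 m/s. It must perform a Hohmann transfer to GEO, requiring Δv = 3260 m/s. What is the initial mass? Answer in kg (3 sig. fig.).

From the ideal rocket equation, m₀/m_f = exp(Δv / v_e) = exp(3260 / 17610.0) = exp(0.1851) = 1.2034.
m₀ = m_f × 1.2034 = 826 × 1.2034 = 994.008 kg.

initial mass ≈ 994 kg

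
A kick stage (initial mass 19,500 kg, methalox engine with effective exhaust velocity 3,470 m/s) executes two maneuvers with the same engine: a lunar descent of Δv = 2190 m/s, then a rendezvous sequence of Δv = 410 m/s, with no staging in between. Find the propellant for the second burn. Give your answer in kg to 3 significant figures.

propellant for the second burn ≈ 1160 kg

After the first burn: m = 19500 × exp(−2190/3470.0) = 19500 × 0.53199 = 10,373.8 kg.
After the second burn: m = 10,373.8 × exp(−410/3470.0) = 10,373.8 × 0.88856 = 9,217.74 kg.
Second-burn propellant = 10,373.8 − 9,217.74 = 1,156.06 kg.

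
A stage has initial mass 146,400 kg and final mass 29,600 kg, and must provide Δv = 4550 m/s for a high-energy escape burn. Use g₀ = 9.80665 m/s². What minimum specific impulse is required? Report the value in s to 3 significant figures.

ln(m₀/m_f) = ln(146400/29600) = ln(4.946) = 1.5986.
v_e = Δv / ln(m₀/m_f) = 4550 / 1.5986 = 2846.3 m/s.
Isp = v_e / g₀ = 2846.3 / 9.80665 = 290.2 s.

Isp ≈ 290 s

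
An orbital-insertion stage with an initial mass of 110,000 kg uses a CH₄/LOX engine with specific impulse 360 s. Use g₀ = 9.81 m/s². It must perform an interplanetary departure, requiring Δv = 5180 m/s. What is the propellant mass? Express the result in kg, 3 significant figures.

v_e = Isp · g₀ = 360 × 9.81 = 3531.6 m/s.
Using Δv = v_e ln(m₀/m_f): m₀/m_f = exp(Δv / v_e) = exp(5180 / 3531.6) = exp(1.4668) = 4.3352.
m_f = 110,000 / 4.3352 = 25,373.7 kg, so propellant = m₀ − m_f = 110,000 − 25,373.7 = 84,626.3 kg.

propellant mass ≈ 84600 kg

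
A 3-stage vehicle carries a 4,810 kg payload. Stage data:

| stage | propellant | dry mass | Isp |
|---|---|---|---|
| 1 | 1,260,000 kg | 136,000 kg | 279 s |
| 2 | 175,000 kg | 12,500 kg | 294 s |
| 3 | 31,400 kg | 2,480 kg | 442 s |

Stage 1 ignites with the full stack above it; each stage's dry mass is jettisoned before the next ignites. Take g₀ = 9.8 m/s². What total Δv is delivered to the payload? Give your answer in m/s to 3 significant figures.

Ignition mass of stage 1 = 1,260,000+136,000 + 175,000+12,500 + 31,400+2,480 + 4,810 = 1,622,190 kg.
Stage 1: m₀ = 1,622,190 kg, m_f = 1,622,190 − 1,260,000 = 362,190 kg; Δv = 279×9.8×ln(4.479) = 2734.2×1.4994 ≈ 4100 m/s.
Stage 2: m₀ = 226,190 kg, m_f = 226,190 − 175,000 = 51,190 kg; Δv = 294×9.8×ln(4.419) = 2881.2×1.4858 ≈ 4281 m/s.
Stage 3: m₀ = 38,690 kg, m_f = 38,690 − 31,400 = 7,290 kg; Δv = 442×9.8×ln(5.307) = 4331.6×1.6691 ≈ 7230 m/s.
Total Δv = 4100 + 4281 + 7230 = 15611 m/s.

Δv ≈ 15600 m/s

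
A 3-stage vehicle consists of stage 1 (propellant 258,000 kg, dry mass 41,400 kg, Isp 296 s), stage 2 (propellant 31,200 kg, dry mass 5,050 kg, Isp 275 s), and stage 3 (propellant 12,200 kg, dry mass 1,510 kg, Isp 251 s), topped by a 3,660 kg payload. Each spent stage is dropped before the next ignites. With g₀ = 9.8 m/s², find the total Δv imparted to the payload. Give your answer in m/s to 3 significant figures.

Δv ≈ 9140 m/s

Ignition mass of stage 1 = 258,000+41,400 + 31,200+5,050 + 12,200+1,510 + 3,660 = 353,020 kg.
Stage 1: m₀ = 353,020 kg, m_f = 353,020 − 258,000 = 95,020 kg; Δv = 296×9.8×ln(3.715) = 2900.8×1.3124 ≈ 3807 m/s.
Stage 2: m₀ = 53,620 kg, m_f = 53,620 − 31,200 = 22,420 kg; Δv = 275×9.8×ln(2.392) = 2695.0×0.8720 ≈ 2350 m/s.
Stage 3: m₀ = 17,370 kg, m_f = 17,370 − 12,200 = 5,170 kg; Δv = 251×9.8×ln(3.36) = 2459.8×1.2119 ≈ 2981 m/s.
Total Δv = 3807 + 2350 + 2981 = 9138 m/s.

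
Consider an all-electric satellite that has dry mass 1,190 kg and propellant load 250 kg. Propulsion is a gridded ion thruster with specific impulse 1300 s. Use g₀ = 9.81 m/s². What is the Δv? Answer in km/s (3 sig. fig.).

Δv ≈ 2.43 km/s

v_e = Isp · g₀ = 1300 × 9.81 = 12753.0 m/s.
m₀ = m_dry + m_prop = 1,190 + 250 = 1,440 kg.
Using Δv = v_e ln(m₀/m_f): Δv = v_e · ln(m₀/m_f) = 12753.0 × ln(1.21) = 12753.0 × 0.1907 ≈ 2431.9 m/s.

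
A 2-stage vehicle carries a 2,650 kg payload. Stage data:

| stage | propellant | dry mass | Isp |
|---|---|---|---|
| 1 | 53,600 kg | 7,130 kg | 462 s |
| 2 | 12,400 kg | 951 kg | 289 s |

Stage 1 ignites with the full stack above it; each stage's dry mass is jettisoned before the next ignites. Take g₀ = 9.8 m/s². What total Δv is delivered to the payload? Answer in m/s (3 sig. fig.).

Ignition mass of stage 1 = 53,600+7,130 + 12,400+951 + 2,650 = 76,731 kg.
Stage 1: m₀ = 76,731 kg, m_f = 76,731 − 53,600 = 23,131 kg; Δv = 462×9.8×ln(3.317) = 4527.6×1.1991 ≈ 5429 m/s.
Stage 2: m₀ = 16,001 kg, m_f = 16,001 − 12,400 = 3,601 kg; Δv = 289×9.8×ln(4.443) = 2832.2×1.4914 ≈ 4224 m/s.
Total Δv = 5429 + 4224 = 9653 m/s.

Δv ≈ 9650 m/s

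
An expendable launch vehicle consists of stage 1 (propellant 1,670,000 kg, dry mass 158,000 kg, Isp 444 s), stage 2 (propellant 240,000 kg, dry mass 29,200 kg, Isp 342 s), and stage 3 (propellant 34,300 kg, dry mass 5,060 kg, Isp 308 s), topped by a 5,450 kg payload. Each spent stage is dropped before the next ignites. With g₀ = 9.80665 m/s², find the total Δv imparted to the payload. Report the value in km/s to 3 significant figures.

Ignition mass of stage 1 = 1,670,000+158,000 + 240,000+29,200 + 34,300+5,060 + 5,450 = 2,142,010 kg.
Stage 1: m₀ = 2,142,010 kg, m_f = 2,142,010 − 1,670,000 = 472,010 kg; Δv = 444×9.80665×ln(4.538) = 4354.2×1.5125 ≈ 6586 m/s.
Stage 2: m₀ = 314,010 kg, m_f = 314,010 − 240,000 = 74,010 kg; Δv = 342×9.80665×ln(4.243) = 3353.9×1.4452 ≈ 4847 m/s.
Stage 3: m₀ = 44,810 kg, m_f = 44,810 − 34,300 = 10,510 kg; Δv = 308×9.80665×ln(4.264) = 3020.4×1.4501 ≈ 4380 m/s.
Total Δv = 6586 + 4847 + 4380 = 15813 m/s.

Δv ≈ 15.8 km/s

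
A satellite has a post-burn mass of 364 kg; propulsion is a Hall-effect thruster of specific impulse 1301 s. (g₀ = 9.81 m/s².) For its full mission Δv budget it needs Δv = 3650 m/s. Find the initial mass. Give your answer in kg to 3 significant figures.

initial mass ≈ 485 kg

v_e = Isp · g₀ = 1301 × 9.81 = 12762.8 m/s.
Using Δv = v_e ln(m₀/m_f): m₀/m_f = exp(Δv / v_e) = exp(3650 / 12762.8) = exp(0.2860) = 1.3311.
m₀ = m_f × 1.3311 = 364 × 1.3311 = 484.52 kg.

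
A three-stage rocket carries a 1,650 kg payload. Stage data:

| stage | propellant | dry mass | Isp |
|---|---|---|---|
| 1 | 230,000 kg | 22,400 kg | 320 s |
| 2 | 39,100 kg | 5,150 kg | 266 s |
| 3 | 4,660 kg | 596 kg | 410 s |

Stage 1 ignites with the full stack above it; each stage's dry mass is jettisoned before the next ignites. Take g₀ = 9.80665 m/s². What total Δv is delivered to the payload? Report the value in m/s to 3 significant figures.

Ignition mass of stage 1 = 230,000+22,400 + 39,100+5,150 + 4,660+596 + 1,650 = 303,556 kg.
Stage 1: m₀ = 303,556 kg, m_f = 303,556 − 230,000 = 73,556 kg; Δv = 320×9.80665×ln(4.127) = 3138.1×1.4175 ≈ 4448 m/s.
Stage 2: m₀ = 51,156 kg, m_f = 51,156 − 39,100 = 12,056 kg; Δv = 266×9.80665×ln(4.243) = 2608.6×1.4453 ≈ 3770 m/s.
Stage 3: m₀ = 6,906 kg, m_f = 6,906 − 4,660 = 2,246 kg; Δv = 410×9.80665×ln(3.075) = 4020.7×1.1232 ≈ 4516 m/s.
Total Δv = 4448 + 3770 + 4516 = 12734 m/s.

Δv ≈ 12700 m/s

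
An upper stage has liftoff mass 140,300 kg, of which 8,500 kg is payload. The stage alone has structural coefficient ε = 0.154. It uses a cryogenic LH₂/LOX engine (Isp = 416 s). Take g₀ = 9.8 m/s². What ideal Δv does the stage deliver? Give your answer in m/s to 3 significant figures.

Δv ≈ 6460 m/s

Stage wet mass = m₀ − payload = 140,300 − 8,500 = 131,800 kg.
Stage dry mass = ε × stage wet mass = 0.154 × 131,800 = 20,297.2 kg.
Burnout mass m_f = stage dry + payload = 20,297.2 + 8,500 = 28,797.2 kg.
v_e = Isp · g₀ = 416 × 9.8 = 4076.8 m/s.
Δv = v_e · ln(140,300/28,797.2) = 4076.8 × ln(4.872) = 4076.8 × 1.5835 ≈ 6456 m/s.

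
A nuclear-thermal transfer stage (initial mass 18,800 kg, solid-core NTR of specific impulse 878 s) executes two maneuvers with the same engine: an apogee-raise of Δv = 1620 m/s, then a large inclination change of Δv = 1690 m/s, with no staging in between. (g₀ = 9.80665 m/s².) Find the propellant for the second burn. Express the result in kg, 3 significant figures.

v_e = Isp · g₀ = 878 × 9.80665 = 8610.2 m/s.
After the first burn: m = 18800 × exp(−1620/8610.2) = 18800 × 0.82849 = 15,575.6 kg.
After the second burn: m = 15,575.6 × exp(−1690/8610.2) = 15,575.6 × 0.82178 = 12,799.7 kg.
Second-burn propellant = 15,575.6 − 12,799.7 = 2,775.9 kg.

propellant for the second burn ≈ 2780 kg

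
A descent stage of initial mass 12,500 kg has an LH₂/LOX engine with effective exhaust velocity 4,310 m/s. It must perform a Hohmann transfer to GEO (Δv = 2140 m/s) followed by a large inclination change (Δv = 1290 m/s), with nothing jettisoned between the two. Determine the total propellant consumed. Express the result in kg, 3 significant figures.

After the first burn: m = 12500 × exp(−2140/4310.0) = 12500 × 0.60865 = 7,608.13 kg.
After the second burn: m = 7,608.13 × exp(−1290/4310.0) = 7,608.13 × 0.74133 = 5,640.14 kg.
Total propellant = m₀ − m_final = 12500 − 5,640.14 = 6,859.86 kg.

total propellant consumed ≈ 6860 kg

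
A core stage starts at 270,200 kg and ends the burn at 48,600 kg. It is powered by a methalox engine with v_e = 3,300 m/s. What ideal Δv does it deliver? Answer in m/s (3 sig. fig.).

From the ideal rocket equation, Δv = v_e · ln(m₀/m_f) = 3300.0 × ln(5.56) = 3300.0 × 1.7155 ≈ 5661.3 m/s.

Δv ≈ 5660 m/s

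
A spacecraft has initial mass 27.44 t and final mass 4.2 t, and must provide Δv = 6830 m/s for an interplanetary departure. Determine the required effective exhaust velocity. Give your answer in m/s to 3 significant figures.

v_e ≈ 3640 m/s

ln(m₀/m_f) = ln(27440/4200) = ln(6.533) = 1.8769.
From the ideal rocket equation, v_e = Δv / ln(m₀/m_f) = 6830 / 1.8769 = 3638.9 m/s.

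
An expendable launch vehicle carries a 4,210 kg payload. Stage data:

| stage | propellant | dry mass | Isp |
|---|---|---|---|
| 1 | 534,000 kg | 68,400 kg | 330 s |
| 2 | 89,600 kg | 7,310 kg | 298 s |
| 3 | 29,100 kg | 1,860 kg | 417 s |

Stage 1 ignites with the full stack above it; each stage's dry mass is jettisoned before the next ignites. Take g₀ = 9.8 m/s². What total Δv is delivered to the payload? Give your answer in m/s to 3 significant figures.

Δv ≈ 14700 m/s

Ignition mass of stage 1 = 534,000+68,400 + 89,600+7,310 + 29,100+1,860 + 4,210 = 734,480 kg.
Stage 1: m₀ = 734,480 kg, m_f = 734,480 − 534,000 = 200,480 kg; Δv = 330×9.8×ln(3.664) = 3234.0×1.2984 ≈ 4199 m/s.
Stage 2: m₀ = 132,080 kg, m_f = 132,080 − 89,600 = 42,480 kg; Δv = 298×9.8×ln(3.109) = 2920.4×1.1344 ≈ 3313 m/s.
Stage 3: m₀ = 35,170 kg, m_f = 35,170 − 29,100 = 6,070 kg; Δv = 417×9.8×ln(5.794) = 4086.6×1.7568 ≈ 7179 m/s.
Total Δv = 4199 + 3313 + 7179 = 14691 m/s.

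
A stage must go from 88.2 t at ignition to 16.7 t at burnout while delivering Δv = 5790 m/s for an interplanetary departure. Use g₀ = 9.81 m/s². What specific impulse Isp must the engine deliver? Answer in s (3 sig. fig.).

Isp ≈ 355 s

ln(m₀/m_f) = ln(88200/16700) = ln(5.281) = 1.6642.
v_e = Δv / ln(m₀/m_f) = 5790 / 1.6642 = 3479.2 m/s.
Isp = v_e / g₀ = 3479.2 / 9.81 = 354.7 s.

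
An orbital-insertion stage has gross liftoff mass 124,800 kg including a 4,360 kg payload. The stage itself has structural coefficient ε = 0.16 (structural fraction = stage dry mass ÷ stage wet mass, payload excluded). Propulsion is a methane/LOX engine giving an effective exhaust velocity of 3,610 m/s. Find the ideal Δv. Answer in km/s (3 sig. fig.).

Stage wet mass = m₀ − payload = 124,800 − 4,360 = 120,440 kg.
Stage dry mass = ε × stage wet mass = 0.16 × 120,440 = 19,270.4 kg.
Burnout mass m_f = stage dry + payload = 19,270.4 + 4,360 = 23,630.4 kg.
By the Tsiolkovsky rocket equation, Δv = v_e · ln(124,800/23,630.4) = 3610.0 × ln(5.281) = 3610.0 × 1.6642 ≈ 6008 m/s.

Δv ≈ 6.01 km/s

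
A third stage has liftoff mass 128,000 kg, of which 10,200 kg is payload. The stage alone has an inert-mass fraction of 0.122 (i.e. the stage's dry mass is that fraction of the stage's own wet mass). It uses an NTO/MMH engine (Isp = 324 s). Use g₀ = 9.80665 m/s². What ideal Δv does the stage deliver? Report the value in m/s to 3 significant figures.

Stage wet mass = m₀ − payload = 128,000 − 10,200 = 117,800 kg.
Stage dry mass = ε × stage wet mass = 0.122 × 117,800 = 14,371.6 kg.
Burnout mass m_f = stage dry + payload = 14,371.6 + 10,200 = 24,571.6 kg.
v_e = Isp · g₀ = 324 × 9.80665 = 3177.4 m/s.
Using Δv = v_e ln(m₀/m_f): Δv = v_e · ln(128,000/24,571.6) = 3177.4 × ln(5.209) = 3177.4 × 1.6504 ≈ 5244 m/s.

Δv ≈ 5240 m/s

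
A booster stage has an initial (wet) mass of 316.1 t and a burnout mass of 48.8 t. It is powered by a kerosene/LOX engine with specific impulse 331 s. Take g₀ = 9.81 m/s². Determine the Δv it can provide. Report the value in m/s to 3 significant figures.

v_e = Isp · g₀ = 331 × 9.81 = 3247.1 m/s.
By the Tsiolkovsky rocket equation, Δv = v_e · ln(m₀/m_f) = 3247.1 × ln(6.477) = 3247.1 × 1.8683 ≈ 6066.7 m/s.

Δv ≈ 6070 m/s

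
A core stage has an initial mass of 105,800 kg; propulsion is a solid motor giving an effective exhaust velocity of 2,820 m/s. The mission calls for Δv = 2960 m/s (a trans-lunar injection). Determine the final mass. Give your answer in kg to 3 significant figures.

final mass ≈ 37000 kg

m₀/m_f = exp(Δv / v_e) = exp(2960 / 2820.0) = exp(1.0496) = 2.8566.
m_f = m₀ / 2.8566 = 105,800 / 2.8566 = 37,037 kg.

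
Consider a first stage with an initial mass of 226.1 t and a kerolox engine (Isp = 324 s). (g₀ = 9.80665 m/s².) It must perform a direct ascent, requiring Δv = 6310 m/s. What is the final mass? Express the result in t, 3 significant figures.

v_e = Isp · g₀ = 324 × 9.80665 = 3177.4 m/s.
Rocket equation: m₀/m_f = exp(Δv / v_e) = exp(6310 / 3177.4) = exp(1.9859) = 7.2858.
m_f = m₀ / 7.2858 = 226.1 / 7.2858 = 31.033 t.

final mass ≈ 31.0 t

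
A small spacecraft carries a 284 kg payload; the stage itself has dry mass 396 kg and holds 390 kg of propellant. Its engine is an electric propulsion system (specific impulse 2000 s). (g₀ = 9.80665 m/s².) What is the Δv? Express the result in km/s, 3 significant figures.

Δv ≈ 8.89 km/s

v_e = Isp · g₀ = 2000 × 9.80665 = 19613.3 m/s.
m₀ = payload + dry + propellant = 284 + 396 + 390 = 1,070 kg.
m_f = payload + dry = 284 + 396 = 680 kg.
Δv = v_e · ln(m₀/m_f) = 19613.3 × ln(1.574) = 19613.3 × 0.4533 ≈ 8891.1 m/s.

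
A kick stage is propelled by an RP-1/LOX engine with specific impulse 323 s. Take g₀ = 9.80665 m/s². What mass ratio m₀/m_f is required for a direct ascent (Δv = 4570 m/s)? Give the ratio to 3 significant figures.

mass ratio ≈ 4.23

v_e = Isp · g₀ = 323 × 9.80665 = 3167.5 m/s.
Rocket equation: m₀/m_f = exp(Δv / v_e) = exp(4570 / 3167.5) = exp(1.4428) = 4.2323.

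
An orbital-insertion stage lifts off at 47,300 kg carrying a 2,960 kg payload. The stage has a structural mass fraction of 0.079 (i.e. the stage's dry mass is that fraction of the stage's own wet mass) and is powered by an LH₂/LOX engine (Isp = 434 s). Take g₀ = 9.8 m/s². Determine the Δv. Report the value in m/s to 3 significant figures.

Stage wet mass = m₀ − payload = 47,300 − 2,960 = 44,340 kg.
Stage dry mass = ε × stage wet mass = 0.079 × 44,340 = 3,502.86 kg.
Burnout mass m_f = stage dry + payload = 3,502.86 + 2,960 = 6,462.86 kg.
v_e = Isp · g₀ = 434 × 9.8 = 4253.2 m/s.
From the ideal rocket equation, Δv = v_e · ln(47,300/6,462.86) = 4253.2 × ln(7.319) = 4253.2 × 1.9904 ≈ 8466 m/s.

Δv ≈ 8470 m/s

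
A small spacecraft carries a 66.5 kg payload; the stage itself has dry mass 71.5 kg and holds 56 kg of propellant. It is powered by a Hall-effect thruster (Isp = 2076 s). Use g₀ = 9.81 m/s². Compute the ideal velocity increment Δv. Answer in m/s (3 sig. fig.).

Δv ≈ 6940 m/s

v_e = Isp · g₀ = 2076 × 9.81 = 20365.6 m/s.
m₀ = payload + dry + propellant = 66.5 + 71.5 + 56 = 194 kg.
m_f = payload + dry = 66.5 + 71.5 = 138 kg.
Δv = v_e · ln(m₀/m_f) = 20365.6 × ln(1.406) = 20365.6 × 0.3406 ≈ 6936.6 m/s.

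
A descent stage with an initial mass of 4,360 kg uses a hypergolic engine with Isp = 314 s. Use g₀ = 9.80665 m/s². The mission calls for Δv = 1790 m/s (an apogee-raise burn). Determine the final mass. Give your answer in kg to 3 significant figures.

final mass ≈ 2440 kg

v_e = Isp · g₀ = 314 × 9.80665 = 3079.3 m/s.
From the ideal rocket equation, m₀/m_f = exp(Δv / v_e) = exp(1790 / 3079.3) = exp(0.5813) = 1.7884.
m_f = m₀ / 1.7884 = 4,360 / 1.7884 = 2,437.93 kg.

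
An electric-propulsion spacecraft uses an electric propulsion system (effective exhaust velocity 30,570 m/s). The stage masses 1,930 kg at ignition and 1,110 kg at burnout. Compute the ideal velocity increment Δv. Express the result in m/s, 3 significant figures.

Δv = v_e · ln(m₀/m_f) = 30570.0 × ln(1.739) = 30570.0 × 0.5532 ≈ 16910.1 m/s.

Δv ≈ 16900 m/s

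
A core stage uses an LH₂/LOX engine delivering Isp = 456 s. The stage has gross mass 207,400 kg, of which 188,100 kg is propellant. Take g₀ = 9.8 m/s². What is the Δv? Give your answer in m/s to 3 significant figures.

v_e = Isp · g₀ = 456 × 9.8 = 4468.8 m/s.
m_f = m₀ − m_prop = 207,400 − 188,100 = 19,300 kg.
Δv = v_e · ln(m₀/m_f) = 4468.8 × ln(10.75) = 4468.8 × 2.3745 ≈ 10611.4 m/s.

Δv ≈ 10600 m/s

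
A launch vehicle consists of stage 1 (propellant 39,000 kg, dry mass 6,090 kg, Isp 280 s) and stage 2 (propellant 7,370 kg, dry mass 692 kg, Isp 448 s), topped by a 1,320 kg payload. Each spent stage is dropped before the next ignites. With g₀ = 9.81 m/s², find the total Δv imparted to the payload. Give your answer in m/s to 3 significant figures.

Δv ≈ 10200 m/s

Ignition mass of stage 1 = 39,000+6,090 + 7,370+692 + 1,320 = 54,472 kg.
Stage 1: m₀ = 54,472 kg, m_f = 54,472 − 39,000 = 15,472 kg; Δv = 280×9.81×ln(3.521) = 2746.8×1.2587 ≈ 3457 m/s.
Stage 2: m₀ = 9,382 kg, m_f = 9,382 − 7,370 = 2,012 kg; Δv = 448×9.81×ln(4.663) = 4394.9×1.5397 ≈ 6767 m/s.
Total Δv = 3457 + 6767 = 10224 m/s.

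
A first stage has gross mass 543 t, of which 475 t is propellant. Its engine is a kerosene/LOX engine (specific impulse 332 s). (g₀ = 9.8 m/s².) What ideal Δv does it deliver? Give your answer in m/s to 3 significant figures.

Δv ≈ 6760 m/s

v_e = Isp · g₀ = 332 × 9.8 = 3253.6 m/s.
m_f = m₀ − m_prop = 543 − 475 = 68 t.
Δv = v_e · ln(m₀/m_f) = 3253.6 × ln(7.985) = 3253.6 × 2.0776 ≈ 6759.7 m/s.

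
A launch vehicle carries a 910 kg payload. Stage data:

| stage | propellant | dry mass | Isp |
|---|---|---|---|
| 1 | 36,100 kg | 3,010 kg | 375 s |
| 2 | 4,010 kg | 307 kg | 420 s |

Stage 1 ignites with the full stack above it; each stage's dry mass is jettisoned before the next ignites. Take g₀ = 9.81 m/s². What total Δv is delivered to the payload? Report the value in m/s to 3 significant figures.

Δv ≈ 12200 m/s

Ignition mass of stage 1 = 36,100+3,010 + 4,010+307 + 910 = 44,337 kg.
Stage 1: m₀ = 44,337 kg, m_f = 44,337 − 36,100 = 8,237 kg; Δv = 375×9.81×ln(5.383) = 3678.8×1.6832 ≈ 6192 m/s.
Stage 2: m₀ = 5,227 kg, m_f = 5,227 − 4,010 = 1,217 kg; Δv = 420×9.81×ln(4.295) = 4120.2×1.4574 ≈ 6005 m/s.
Total Δv = 6192 + 6005 = 12197 m/s.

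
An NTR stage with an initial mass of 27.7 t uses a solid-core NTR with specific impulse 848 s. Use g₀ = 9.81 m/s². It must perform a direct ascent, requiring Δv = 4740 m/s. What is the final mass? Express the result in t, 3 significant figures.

final mass ≈ 15.7 t

v_e = Isp · g₀ = 848 × 9.81 = 8318.9 m/s.
Using Δv = v_e ln(m₀/m_f): m₀/m_f = exp(Δv / v_e) = exp(4740 / 8318.9) = exp(0.5698) = 1.7679.
m_f = m₀ / 1.7679 = 27.7 / 1.7679 = 15.6683 t.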